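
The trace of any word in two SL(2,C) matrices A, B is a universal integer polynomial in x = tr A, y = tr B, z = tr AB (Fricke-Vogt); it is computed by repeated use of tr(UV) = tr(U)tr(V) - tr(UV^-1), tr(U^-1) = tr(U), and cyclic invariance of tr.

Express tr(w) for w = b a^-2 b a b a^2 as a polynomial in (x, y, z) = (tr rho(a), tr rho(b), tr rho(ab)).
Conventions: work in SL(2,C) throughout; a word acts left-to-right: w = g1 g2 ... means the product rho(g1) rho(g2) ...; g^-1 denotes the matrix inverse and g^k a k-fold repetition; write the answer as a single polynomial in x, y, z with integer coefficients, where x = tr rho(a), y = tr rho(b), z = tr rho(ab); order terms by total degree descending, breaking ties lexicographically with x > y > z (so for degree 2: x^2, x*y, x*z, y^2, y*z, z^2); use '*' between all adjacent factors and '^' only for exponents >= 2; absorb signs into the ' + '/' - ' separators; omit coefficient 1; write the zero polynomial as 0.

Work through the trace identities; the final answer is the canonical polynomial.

tr(a b a b) = tr(b a)*tr(b a) - tr(1)  (split on b) = z^2 - 2
tr(a b a) = tr(a)*tr(b a) - tr(b)  (reduce the a square) = x*z - y
tr(b^2 a b a) = tr(b)*tr(a b a b) - tr(a b a)  (reduce the b square) = y*z^2 - x*z - y
tr(a b^2) = tr(b)*tr(a b) - tr(a)  (reduce the b square) = y*z - x
tr(b^2 a b) = tr(b)*tr(a b^2) - tr(a b)  (reduce the b square) = y^2*z - x*y - z
tr(b a b a^2 b) = tr(a)*tr(b^2 a b a) - tr(b^2 a b)  (reduce the a square) = x*y*z^2 - x^2*z - y^2*z + z
tr(b a b a b a) = tr(b a b a)*tr(b a) - tr(a b)  (split on b) = z^3 - 3*z
tr(b a b a^2 b a) = tr(a)*tr(b a b a b a) - tr(b a b a b)  (reduce the a square) = x*z^3 - y*z^2 - 2*x*z + y
tr(b a b a^2 b a^-1) = tr(b a b a^2 b)*tr(a) - tr(b a b a^2 b a)  (eliminate a^-1) = x^2*y*z^2 - x^3*z - x*y^2*z - x*z^3 + y*z^2 + 3*x*z - y
tr(b a^-2 b a b a^2) = tr(b a b a^2 b a^-1)*tr(a) - tr(b a b a^2 b)  (eliminate a^-1) = x^3*y*z^2 - x^4*z - x^2*y^2*z - x^2*z^3 + 4*x^2*z + y^2*z - x*y - z

x^3*y*z^2 - x^4*z - x^2*y^2*z - x^2*z^3 + 4*x^2*z + y^2*z - x*y - z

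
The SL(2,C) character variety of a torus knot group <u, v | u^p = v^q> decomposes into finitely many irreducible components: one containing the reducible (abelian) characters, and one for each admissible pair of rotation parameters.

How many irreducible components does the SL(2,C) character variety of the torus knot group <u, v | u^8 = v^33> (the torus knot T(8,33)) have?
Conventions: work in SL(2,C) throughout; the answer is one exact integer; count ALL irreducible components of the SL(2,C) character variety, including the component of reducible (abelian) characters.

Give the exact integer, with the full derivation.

For T(8,33): irreducibility forces the central element u^8 = v^33 to one of +I, -I.
On an irreducible component, tr(u) is locked at 2*cos(pi*alpha/8) for some alpha in 1..7, and tr(v) at 2*cos(pi*beta/33) for some beta in 1..32.
The two central values (-1)^alpha I and (-1)^beta I must be the same matrix, so alpha and beta share a parity.
count pairs: odd alpha (4 choices) x odd beta (16), plus even alpha (3) x even beta (16): 4*16 + 3*16 = 112.
Total: 112 irreducible-character components + 1 reducible (abelian) component = 113.

113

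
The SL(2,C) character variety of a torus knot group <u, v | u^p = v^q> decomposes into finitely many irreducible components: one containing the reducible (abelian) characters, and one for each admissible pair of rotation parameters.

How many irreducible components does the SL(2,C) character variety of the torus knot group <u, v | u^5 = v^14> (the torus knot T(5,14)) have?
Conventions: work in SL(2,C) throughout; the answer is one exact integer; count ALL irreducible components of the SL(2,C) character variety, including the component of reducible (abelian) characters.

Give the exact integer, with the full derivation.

27

For T(5,14): irreducibility forces the central element u^5 = v^14 to one of +I, -I.
So on each irreducible component the traces are pinned: tr(u) = 2*cos(pi*alpha/5) with 1 <= alpha <= 4, tr(v) = 2*cos(pi*beta/14) with 1 <= beta <= 13.
The two central values (-1)^alpha I and (-1)^beta I must be the same matrix, so alpha and beta share a parity.
Enumerate parity-matched pairs: 2*7 odd-odd plus 2*6 even-even gives 26.
components with irreducible characters: 26; plus the single component of reducible (abelian) characters: total 27.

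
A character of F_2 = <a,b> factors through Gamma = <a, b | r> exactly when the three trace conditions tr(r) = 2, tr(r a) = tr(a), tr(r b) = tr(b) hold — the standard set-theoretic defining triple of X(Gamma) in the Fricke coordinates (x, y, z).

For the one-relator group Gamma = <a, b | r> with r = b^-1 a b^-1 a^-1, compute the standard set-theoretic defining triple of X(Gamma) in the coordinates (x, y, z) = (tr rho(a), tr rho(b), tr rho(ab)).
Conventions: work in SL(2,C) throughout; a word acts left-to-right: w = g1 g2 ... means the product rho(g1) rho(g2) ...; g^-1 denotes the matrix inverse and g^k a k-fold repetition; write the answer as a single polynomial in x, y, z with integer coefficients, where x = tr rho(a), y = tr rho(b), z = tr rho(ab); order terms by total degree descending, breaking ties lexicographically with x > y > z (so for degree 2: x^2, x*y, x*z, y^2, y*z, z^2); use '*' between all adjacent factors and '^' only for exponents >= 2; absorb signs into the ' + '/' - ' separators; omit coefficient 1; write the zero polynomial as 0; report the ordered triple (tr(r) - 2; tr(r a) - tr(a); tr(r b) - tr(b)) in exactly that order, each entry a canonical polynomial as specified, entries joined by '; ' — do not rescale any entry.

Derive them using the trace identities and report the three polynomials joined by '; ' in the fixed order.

x*y*z - x^2 - z^2; x*y^2 - y*z - 2*x; 0

next, tr(b^-1) = tr(b) = y
next, tr(b a b) = tr(b) tr(a b) - tr(a) = y*z - x
and tr(b a b a) = tr(b a) tr(b a) - tr(1) = z^2 - 2
tr(a^-1 b a b) = tr(b a b) tr(a) - tr(b a b a) = x*y*z - x^2 - z^2 + 2
next, tr(a b^-1 a^-1 b) = tr(a^-1 b a) tr(b) - tr(a^-1 b a b) = -x*y*z + x^2 + y^2 + z^2 - 2
tr(b^-1 a b^-1 a^-1) = tr(a b^-1 a^-1) tr(b) - tr(a b^-1 a^-1 b) = x*y*z - x^2 - z^2 + 2
and tr(a b^-1) = tr(a) tr(b) - tr(a b) = x*y - z
next, tr(b^-1 a b^-1) = tr(a b^-1) tr(b) - tr(a) = x*y^2 - y*z - x
assemble the triple (tr(r) - 2; tr(r a) - x; tr(r b) - y)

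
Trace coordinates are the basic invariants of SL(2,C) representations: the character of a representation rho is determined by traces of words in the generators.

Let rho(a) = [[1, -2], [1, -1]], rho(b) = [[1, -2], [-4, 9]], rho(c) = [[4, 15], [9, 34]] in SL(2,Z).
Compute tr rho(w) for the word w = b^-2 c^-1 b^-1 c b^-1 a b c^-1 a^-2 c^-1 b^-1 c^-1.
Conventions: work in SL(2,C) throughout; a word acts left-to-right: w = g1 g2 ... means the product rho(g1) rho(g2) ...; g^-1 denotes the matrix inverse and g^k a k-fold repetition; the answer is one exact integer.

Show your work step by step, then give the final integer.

-11430017973907

rho(b^-1) = [[9, 2], [4, 1]]
... * rho(b^-1) = [[9, 2], [4, 1]]  ->  [[89, 20], [40, 9]]
... * rho(c^-1) = [[34, -15], [-9, 4]]  ->  [[2846, -1255], [1279, -564]]
... * rho(b^-1) = [[9, 2], [4, 1]]  ->  [[20594, 4437], [9255, 1994]]
... * rho(c) = [[4, 15], [9, 34]]  ->  [[122309, 459768], [54966, 206621]]
... * rho(b^-1) = [[9, 2], [4, 1]]  ->  [[2939853, 704386], [1321178, 316553]]
... * rho(a) = [[1, -2], [1, -1]]  ->  [[3644239, -6584092], [1637731, -2958909]]
... * rho(b) = [[1, -2], [-4, 9]]  ->  [[29980607, -66545306], [13473367, -29905643]]
... * rho(c^-1) = [[34, -15], [-9, 4]]  ->  [[1618248392, -715890329], [727245265, -321723077]]
... * rho(a^-1) = [[-1, 2], [-1, 1]]  ->  [[-902358063, 2520606455], [-405522188, 1132767453]]
... * rho(a^-1) = [[-1, 2], [-1, 1]]  ->  [[-1618248392, 715890329], [-727245265, 321723077]]
... * rho(c^-1) = [[34, -15], [-9, 4]]  ->  [[-61463458289, 27137287196], [-27621846703, 12195571283]]
... * rho(b^-1) = [[9, 2], [4, 1]]  ->  [[-444621975817, -95789629382], [-199814335195, -43048122123]]
... * rho(c^-1) = [[34, -15], [-9, 4]]  ->  [[-14255040513340, 6286171119727], [-6406254297523, 2825022539433]]
tr = -14255040513340 + 2825022539433 = -11430017973907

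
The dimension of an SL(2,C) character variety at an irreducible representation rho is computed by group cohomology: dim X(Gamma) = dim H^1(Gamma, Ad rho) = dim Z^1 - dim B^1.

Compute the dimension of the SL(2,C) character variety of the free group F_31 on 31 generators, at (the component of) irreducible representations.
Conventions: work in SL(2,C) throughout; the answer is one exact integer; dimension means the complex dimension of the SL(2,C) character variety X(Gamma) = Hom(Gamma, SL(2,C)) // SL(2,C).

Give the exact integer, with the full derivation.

The free group F_31: 31 generators, no relators.
A cocycle picks one sl_2 vector per generator freely, giving dim Z^1 = 3*31 = 93.
At an irreducible rho the centralizer of the image in sl_2 is 0, so the coboundary map sl_2 -> Z^1 is injective: dim B^1 = 3.
dim X = dim H^1 = dim Z^1 - dim B^1 = 93 - 3 = 90.

90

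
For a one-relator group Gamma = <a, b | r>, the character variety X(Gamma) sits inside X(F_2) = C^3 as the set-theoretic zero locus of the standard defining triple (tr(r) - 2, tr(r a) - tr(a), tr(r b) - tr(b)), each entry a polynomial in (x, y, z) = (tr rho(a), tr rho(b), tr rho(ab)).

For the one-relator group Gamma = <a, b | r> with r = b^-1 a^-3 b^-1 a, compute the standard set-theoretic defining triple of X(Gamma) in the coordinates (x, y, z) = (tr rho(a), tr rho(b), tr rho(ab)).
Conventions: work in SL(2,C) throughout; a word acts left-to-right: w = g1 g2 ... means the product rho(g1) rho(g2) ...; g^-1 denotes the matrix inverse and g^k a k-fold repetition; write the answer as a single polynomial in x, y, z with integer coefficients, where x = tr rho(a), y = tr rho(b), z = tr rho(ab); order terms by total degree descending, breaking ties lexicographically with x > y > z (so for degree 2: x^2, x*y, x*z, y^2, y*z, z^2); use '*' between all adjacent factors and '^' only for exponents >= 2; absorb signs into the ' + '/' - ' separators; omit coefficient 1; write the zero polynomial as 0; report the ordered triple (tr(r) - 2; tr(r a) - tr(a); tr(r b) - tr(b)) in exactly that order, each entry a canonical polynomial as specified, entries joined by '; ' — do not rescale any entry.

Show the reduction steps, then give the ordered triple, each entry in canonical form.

x^3*y*z - x^4 - x^2*y^2 - x^2*z^2 + 4*x^2 + z^2 - 4; x^4*y*z - x^5 - x^3*y^2 - x^3*z^2 - x^2*y*z + 5*x^3 + x*y^2 + x*z^2 + y*z - 6*x; x*z - 2*y

trace(b^-1) = trace(b) = y
and trace(b a b) = trace(b) trace(a b) - trace(a)  (reduce the b square) = y*z - x
trace(b a b a) = trace(b a) trace(b a) - trace(1)  (split on b) = z^2 - 2
trace(a^-1 b a b) = trace(b a b) trace(a) - trace(b a b a)  (eliminate a^-1) = x*y*z - x^2 - z^2 + 2
trace(a b^-1 a^-1 b) = trace(a^-1 b a) trace(b) - trace(a^-1 b a b)  (eliminate b^-1) = -x*y*z + x^2 + y^2 + z^2 - 2
next, trace(b^-1 a b^-1 a^-1) = trace(a b^-1 a^-1) trace(b) - trace(a b^-1 a^-1 b)  (eliminate b^-1) = x*y*z - x^2 - z^2 + 2
trace(a b^-1) = trace(a) trace(b) - trace(a b)  (eliminate b^-1) = x*y - z
trace(b^-1 a b^-1) = trace(a b^-1) trace(b) - trace(a)  (eliminate b^-1) = x*y^2 - y*z - x
and trace(a^-2 b^-1 a b^-1) = trace(b^-1 a b^-1 a^-1) trace(a) - trace(b^-1 a b^-1)  (eliminate a^-1) = x^2*y*z - x^3 - x*y^2 - x*z^2 + y*z + 3*x
trace(b^-1 a^-3 b^-1 a) = trace(a^-2 b^-1 a b^-1) trace(a) - trace(a^-2 b^-1 a b^-1 a)  (eliminate a^-1) = x^3*y*z - x^4 - x^2*y^2 - x^2*z^2 + 4*x^2 + z^2 - 2
next, trace(a^2 b^-1 a^-1 b) = trace(a^-1 b a^2) trace(b) - trace(a^-1 b a^2 b)   [inverse elimination on b] = -x^2*y*z + x^3 + x*y^2 + x*z^2 - 3*x
trace(a^-1 b^-1 a^2 b^-1) = trace(a^2 b^-1 a^-1) trace(b) - trace(a^2 b^-1 a^-1 b)   [inverse elimination on b] = x^2*y*z - x^3 - x*z^2 - y*z + 3*x
trace(a^2) = trace(a) trace(a) - trace(1)   [square of a] = x^2 - 2
trace(a^2 b) = trace(a) trace(b a) - trace(b)   [square of a] = x*z - y
next, trace(a^2 b^-1) = trace(a^2) trace(b) - trace(a^2 b)   [inverse elimination on b] = x^2*y - x*z - y
trace(b^-1 a^2 b^-1) = trace(a^2 b^-1) trace(b) - trace(a^2)   [inverse elimination on b] = x^2*y^2 - x*y*z - x^2 - y^2 + 2
and trace(b^-1 a^2 b^-1 a^-2) = trace(a^-1 b^-1 a^2 b^-1) trace(a) - trace(a^-1 b^-1 a^2 b^-1 a)   [inverse elimination on a] = x^3*y*z - x^4 - x^2*y^2 - x^2*z^2 + 4*x^2 + y^2 - 2
trace(b^-1 a^-3 b^-1 a^2) = trace(b^-1 a^2 b^-1 a^-2) trace(a) - trace(b^-1 a^2 b^-1 a^-1)   [inverse elimination on a] = x^4*y*z - x^5 - x^3*y^2 - x^3*z^2 - x^2*y*z + 5*x^3 + x*y^2 + x*z^2 + y*z - 5*x
assemble the triple (trace(r) - 2; trace(r a) - x; trace(r b) - y)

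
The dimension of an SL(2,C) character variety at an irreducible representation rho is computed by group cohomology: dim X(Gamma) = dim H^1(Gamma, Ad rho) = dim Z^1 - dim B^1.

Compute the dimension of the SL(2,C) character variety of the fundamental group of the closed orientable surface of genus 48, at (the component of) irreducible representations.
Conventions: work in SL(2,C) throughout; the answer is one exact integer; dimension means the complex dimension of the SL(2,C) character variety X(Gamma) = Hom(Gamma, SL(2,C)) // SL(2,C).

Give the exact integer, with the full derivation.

The genus-48 surface group: 2g = 96 generators, one relator prod [a_i, b_i].
A cocycle assigns one sl_2 vector per generator subject to the relator condition d_2(z) = 0: dim of the unconstrained space is 3*2g = 288.
d_2 is surjective at irreducible rho (its cokernel H^2 is dual to H^0 = 0), so dim Z^1 = 288 - 3 = 285.
Coboundaries contribute dim B^1 = 3 (injective at irreducible rho).
dim X = dim H^1 = 285 - 3 = 282.

282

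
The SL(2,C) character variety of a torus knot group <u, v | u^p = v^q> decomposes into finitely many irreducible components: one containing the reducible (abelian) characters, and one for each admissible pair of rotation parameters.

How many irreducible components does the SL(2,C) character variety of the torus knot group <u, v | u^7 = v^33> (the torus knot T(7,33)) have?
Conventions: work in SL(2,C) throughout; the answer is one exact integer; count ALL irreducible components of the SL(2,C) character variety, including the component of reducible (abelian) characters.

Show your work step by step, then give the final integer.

97

Gamma = < u, v | u^7 = v^33 > (torus knot T(7,33)); the central element u^7 = v^33 acts as +I or -I in any irreducible SL(2,C) representation.
This locks tr(u) to 2*cos(pi*alpha/7), alpha in 1..6, and tr(v) to 2*cos(pi*beta/33), beta in 1..32, on each component of irreducible characters.
Consistency of u^7 = (-1)^alpha I with v^33 = (-1)^beta I forces alpha = beta (mod 2).
count pairs: odd alpha (3 choices) x odd beta (16), plus even alpha (3) x even beta (16): 3*16 + 3*16 = 96.
Total: 96 irreducible-character components + 1 reducible (abelian) component = 97.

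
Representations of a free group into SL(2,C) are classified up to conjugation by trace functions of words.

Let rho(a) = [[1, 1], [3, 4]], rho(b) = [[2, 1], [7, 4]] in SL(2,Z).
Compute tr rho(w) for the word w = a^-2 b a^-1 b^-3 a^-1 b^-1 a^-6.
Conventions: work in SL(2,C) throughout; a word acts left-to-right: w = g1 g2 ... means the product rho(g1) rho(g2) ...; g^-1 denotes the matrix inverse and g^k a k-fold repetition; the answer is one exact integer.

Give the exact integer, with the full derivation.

1206642052

rho(a^-1) = [[4, -1], [-3, 1]]
... * rho(a^-1) = [[4, -1], [-3, 1]]  ->  [[19, -5], [-15, 4]]
... * rho(b) = [[2, 1], [7, 4]]  ->  [[3, -1], [-2, 1]]
... * rho(a^-1) = [[4, -1], [-3, 1]]  ->  [[15, -4], [-11, 3]]
... * rho(b^-1) = [[4, -1], [-7, 2]]  ->  [[88, -23], [-65, 17]]
... * rho(b^-1) = [[4, -1], [-7, 2]]  ->  [[513, -134], [-379, 99]]
... * rho(b^-1) = [[4, -1], [-7, 2]]  ->  [[2990, -781], [-2209, 577]]
... * rho(a^-1) = [[4, -1], [-3, 1]]  ->  [[14303, -3771], [-10567, 2786]]
... * rho(b^-1) = [[4, -1], [-7, 2]]  ->  [[83609, -21845], [-61770, 16139]]
... * rho(a^-1) = [[4, -1], [-3, 1]]  ->  [[399971, -105454], [-295497, 77909]]
... * rho(a^-1) = [[4, -1], [-3, 1]]  ->  [[1916246, -505425], [-1415715, 373406]]
... * rho(a^-1) = [[4, -1], [-3, 1]]  ->  [[9181259, -2421671], [-6783078, 1789121]]
... * rho(a^-1) = [[4, -1], [-3, 1]]  ->  [[43990049, -11602930], [-32499675, 8572199]]
... * rho(a^-1) = [[4, -1], [-3, 1]]  ->  [[210768986, -55592979], [-155715297, 41071874]]
... * rho(a^-1) = [[4, -1], [-3, 1]]  ->  [[1009854881, -266361965], [-746076810, 196787171]]
tr = 1009854881 + 196787171 = 1206642052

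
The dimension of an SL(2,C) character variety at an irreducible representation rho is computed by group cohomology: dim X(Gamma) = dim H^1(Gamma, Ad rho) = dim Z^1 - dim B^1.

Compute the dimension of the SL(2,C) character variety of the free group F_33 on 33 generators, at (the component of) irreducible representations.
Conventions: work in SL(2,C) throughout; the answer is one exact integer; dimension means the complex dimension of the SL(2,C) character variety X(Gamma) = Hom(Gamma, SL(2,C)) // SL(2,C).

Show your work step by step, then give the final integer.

The free group F_33: 33 generators, no relators.
Z^1(Gamma, Ad rho) = (sl_2)^33: a cocycle is a free choice of one sl_2 vector per generator, so dim Z^1 = 3*33 = 99.
Irreducibility makes the coboundary map sl_2 -> Z^1 injective (trivial centralizer), so dim B^1 = 3.
dim H^1 = 99 - 3 = 96, which is dim X.

96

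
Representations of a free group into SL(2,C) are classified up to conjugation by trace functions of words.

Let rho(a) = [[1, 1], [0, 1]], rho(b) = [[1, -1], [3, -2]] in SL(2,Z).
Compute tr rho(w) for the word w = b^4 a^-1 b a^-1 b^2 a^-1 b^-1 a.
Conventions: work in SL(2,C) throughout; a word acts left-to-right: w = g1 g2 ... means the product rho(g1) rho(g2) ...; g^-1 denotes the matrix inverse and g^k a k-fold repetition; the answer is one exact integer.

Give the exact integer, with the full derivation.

-70

rho(b) = [[1, -1], [3, -2]]
... * rho(b) = [[1, -1], [3, -2]]  ->  [[-2, 1], [-3, 1]]
... * rho(b) = [[1, -1], [3, -2]]  ->  [[1, 0], [0, 1]]
... * rho(b) = [[1, -1], [3, -2]]  ->  [[1, -1], [3, -2]]
... * rho(a^-1) = [[1, -1], [0, 1]]  ->  [[1, -2], [3, -5]]
... * rho(b) = [[1, -1], [3, -2]]  ->  [[-5, 3], [-12, 7]]
... * rho(a^-1) = [[1, -1], [0, 1]]  ->  [[-5, 8], [-12, 19]]
... * rho(b) = [[1, -1], [3, -2]]  ->  [[19, -11], [45, -26]]
... * rho(b) = [[1, -1], [3, -2]]  ->  [[-14, 3], [-33, 7]]
... * rho(a^-1) = [[1, -1], [0, 1]]  ->  [[-14, 17], [-33, 40]]
... * rho(b^-1) = [[-2, 1], [-3, 1]]  ->  [[-23, 3], [-54, 7]]
... * rho(a) = [[1, 1], [0, 1]]  ->  [[-23, -20], [-54, -47]]
tr = -23 + -47 = -70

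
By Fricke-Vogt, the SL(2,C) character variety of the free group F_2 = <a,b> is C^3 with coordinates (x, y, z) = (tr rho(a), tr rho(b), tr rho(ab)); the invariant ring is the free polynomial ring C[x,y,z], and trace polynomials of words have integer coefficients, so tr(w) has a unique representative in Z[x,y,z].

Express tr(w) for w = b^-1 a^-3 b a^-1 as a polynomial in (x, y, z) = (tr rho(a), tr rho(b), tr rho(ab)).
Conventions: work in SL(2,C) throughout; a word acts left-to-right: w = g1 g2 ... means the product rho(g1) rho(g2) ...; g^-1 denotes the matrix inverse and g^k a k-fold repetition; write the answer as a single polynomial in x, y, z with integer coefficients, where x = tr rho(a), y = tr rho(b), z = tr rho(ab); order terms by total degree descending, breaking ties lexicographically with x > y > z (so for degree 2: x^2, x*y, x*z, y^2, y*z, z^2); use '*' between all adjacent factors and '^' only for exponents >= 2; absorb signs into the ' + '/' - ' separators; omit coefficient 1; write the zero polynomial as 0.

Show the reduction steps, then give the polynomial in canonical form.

x^3*y*z - x^2*y^2 - x^2*z^2 - x*y*z + x^2 + y^2 + z^2 - 2

tr(b a^-1) = tr(b) tr(a) - tr(b a)   [inverse elimination on a] = x*y - z
tr(a^-1 b a^-1) = tr(b a^-1) tr(a) - tr(b)   [inverse elimination on a] = x^2*y - x*z - y
use: tr(a^-2 b a^-1) = tr(a^-1 b a^-1) tr(a) - tr(a^-1 b)   [inverse elimination on a] = x^3*y - x^2*z - 2*x*y + z
tr(b^2) = tr(b) tr(b) - tr(1)   [square of b] = y^2 - 2
tr(b^2 a) = tr(b) tr(a b) - tr(a)   [square of b] = y*z - x
tr(b^2 a^-1) = tr(b^2) tr(a) - tr(b^2 a)   [inverse elimination on a] = x*y^2 - y*z - x
tr(b a^-2 b) = tr(b^2 a^-1) tr(a) - tr(b^2)   [inverse elimination on a] = x^2*y^2 - x*y*z - x^2 - y^2 + 2
tr(b a b a) = tr(a b) tr(a b) - tr(1)   [split at a repeated a] = z^2 - 2
apply: tr(a^-1 b a b) = tr(b a b) tr(a) - tr(b a b a)   [inverse elimination on a] = x*y*z - x^2 - z^2 + 2
use: tr(b a^-2 b a) = tr(a^-1 b a b) tr(a) - tr(a^-1 b a b a)   [inverse elimination on a] = x^2*y*z - x^3 - x*z^2 - y*z + 3*x
apply: tr(a^-2 b a^-1 b) = tr(b a^-2 b) tr(a) - tr(b a^-2 b a)   [inverse elimination on a] = x^3*y^2 - 2*x^2*y*z - x*y^2 + x*z^2 + y*z - x
tr(b a^-1 b^-1 a^-2) = tr(a^-2 b a^-1) tr(b) - tr(a^-2 b a^-1 b)   [inverse elimination on b] = x^2*y*z - x*y^2 - x*z^2 + x
tr(b a^-1 b^-1 a) = tr(a b a^-1) tr(b) - tr(a b a^-1 b)   [inverse elimination on b] = -x*y*z + x^2 + y^2 + z^2 - 2
tr(b a^-1 b^-1 a^-1) = tr(b a^-1 b^-1) tr(a) - tr(b a^-1 b^-1 a)   [inverse elimination on a] = x*y*z - y^2 - z^2 + 2
apply: tr(b^-1 a^-3 b a^-1) = tr(b a^-1 b^-1 a^-2) tr(a) - tr(b a^-1 b^-1 a^-1)   [inverse elimination on a] = x^3*y*z - x^2*y^2 - x^2*z^2 - x*y*z + x^2 + y^2 + z^2 - 2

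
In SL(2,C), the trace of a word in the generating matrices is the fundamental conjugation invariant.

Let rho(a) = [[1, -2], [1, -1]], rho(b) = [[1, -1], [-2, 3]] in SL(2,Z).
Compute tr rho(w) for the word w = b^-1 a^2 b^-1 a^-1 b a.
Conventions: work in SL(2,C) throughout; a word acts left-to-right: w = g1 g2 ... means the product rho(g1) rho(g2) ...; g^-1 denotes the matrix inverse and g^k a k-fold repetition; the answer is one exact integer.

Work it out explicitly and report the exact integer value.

rho(b^-1) = [[3, 1], [2, 1]]
... * rho(a) = [[1, -2], [1, -1]]  ->  [[4, -7], [3, -5]]
... * rho(a) = [[1, -2], [1, -1]]  ->  [[-3, -1], [-2, -1]]
... * rho(b^-1) = [[3, 1], [2, 1]]  ->  [[-11, -4], [-8, -3]]
... * rho(a^-1) = [[-1, 2], [-1, 1]]  ->  [[15, -26], [11, -19]]
... * rho(b) = [[1, -1], [-2, 3]]  ->  [[67, -93], [49, -68]]
... * rho(a) = [[1, -2], [1, -1]]  ->  [[-26, -41], [-19, -30]]
tr = -26 + -30 = -56

-56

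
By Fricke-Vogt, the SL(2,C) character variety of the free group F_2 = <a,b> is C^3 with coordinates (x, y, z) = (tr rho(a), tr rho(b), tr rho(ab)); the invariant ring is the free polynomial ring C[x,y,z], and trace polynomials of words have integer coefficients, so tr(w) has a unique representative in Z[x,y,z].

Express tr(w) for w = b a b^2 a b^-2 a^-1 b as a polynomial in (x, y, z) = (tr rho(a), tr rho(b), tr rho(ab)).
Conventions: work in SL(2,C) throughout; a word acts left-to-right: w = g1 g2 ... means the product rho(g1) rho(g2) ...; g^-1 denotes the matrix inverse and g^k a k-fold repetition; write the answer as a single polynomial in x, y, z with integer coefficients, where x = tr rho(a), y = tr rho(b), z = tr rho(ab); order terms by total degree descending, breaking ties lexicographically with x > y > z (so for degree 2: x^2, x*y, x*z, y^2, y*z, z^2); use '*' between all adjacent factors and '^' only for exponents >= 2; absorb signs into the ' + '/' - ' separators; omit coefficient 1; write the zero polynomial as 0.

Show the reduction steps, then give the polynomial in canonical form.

-x*y^4*z^2 + 2*x^2*y^3*z + y^5*z + y^3*z^3 - x^3*y^2 - x*y^4 - x*y^2*z^2 - 4*y^3*z + 4*x*y^2 + y*z - x

use: trace(a b^2) = trace(b)*trace(a b) - trace(a) = y*z - x
use: trace(a b^3) = trace(b)*trace(a b^2) - trace(a b) = y^2*z - x*y - z
use: trace(b^2 a b^2) = trace(b)*trace(a b^3) - trace(a b^2) = y^3*z - x*y^2 - 2*y*z + x
apply: trace(a b a b) = trace(a b)*trace(a b) - trace(1)   [split at repeated a] = z^2 - 2
use: trace(a b a) = trace(a)*trace(b a) - trace(b) = x*z - y
use: trace(a b^2 a b) = trace(b)*trace(a b a b) - trace(a b a) = y*z^2 - x*z - y
trace(a^2) = trace(a)*trace(a) - trace(1) = x^2 - 2
apply: trace(a b^2 a) = trace(b)*trace(a^2 b) - trace(a^2) = x*y*z - x^2 - y^2 + 2
apply: trace(a b^2 a b^2) = trace(b)*trace(a b^2 a b) - trace(a b^2 a) = y^2*z^2 - 2*x*y*z + x^2 - 2
apply: trace(b^2 a b^2 a b) = trace(b)*trace(a b^2 a b^2) - trace(a b^2 a b) = y^3*z^2 - 2*x*y^2*z + x^2*y - y*z^2 + x*z - y
trace(a b a b a b) = trace(a b)*trace(a b a b) - trace(a^-1 b^-1)   [split at repeated a] = z^3 - 3*z
apply: trace(a b a b a) = trace(a)*trace(b a b a) - trace(b a b) = x*z^2 - y*z - x
trace(a b a b^2 a b) = trace(b)*trace(a b a b a b) - trace(a b a b a) = y*z^3 - x*z^2 - 2*y*z + x
trace(a^2 b a) = trace(a)*trace(b a^2) - trace(b a) = x^2*z - x*y - z
trace(a b a b^2 a) = trace(b)*trace(a^2 b a b) - trace(a^2 b a) = x*y*z^2 - x^2*z - y^2*z + z
trace(b^2 a b^2 a b a) = trace(b)*trace(a b a b^2 a b) - trace(a b a b^2 a) = y^2*z^3 - 2*x*y*z^2 + x^2*z - y^2*z + x*y - z
trace(a^-1 b^2 a b^2 a b) = trace(b^2 a b^2 a b)*trace(a) - trace(b^2 a b^2 a b a) = x*y^3*z^2 - 2*x^2*y^2*z - y^2*z^3 + x^3*y + x*y*z^2 + y^2*z - 2*x*y + z
apply: trace(a^-1 b^2 a b^2 a b^-1) = trace(a^-1 b^2 a b^2 a)*trace(b) - trace(a^-1 b^2 a b^2 a b) = -x*y^3*z^2 + 2*x^2*y^2*z + y^4*z + y^2*z^3 - x^3*y - x*y^3 - x*y*z^2 - 3*y^2*z + 3*x*y - z
trace(b a b^2 a b^-2 a^-1 b) = trace(a^-1 b^2 a b^2 a b^-1)*trace(b) - trace(a^-1 b^2 a b^2 a) = -x*y^4*z^2 + 2*x^2*y^3*z + y^5*z + y^3*z^3 - x^3*y^2 - x*y^4 - x*y^2*z^2 - 4*y^3*z + 4*x*y^2 + y*z - x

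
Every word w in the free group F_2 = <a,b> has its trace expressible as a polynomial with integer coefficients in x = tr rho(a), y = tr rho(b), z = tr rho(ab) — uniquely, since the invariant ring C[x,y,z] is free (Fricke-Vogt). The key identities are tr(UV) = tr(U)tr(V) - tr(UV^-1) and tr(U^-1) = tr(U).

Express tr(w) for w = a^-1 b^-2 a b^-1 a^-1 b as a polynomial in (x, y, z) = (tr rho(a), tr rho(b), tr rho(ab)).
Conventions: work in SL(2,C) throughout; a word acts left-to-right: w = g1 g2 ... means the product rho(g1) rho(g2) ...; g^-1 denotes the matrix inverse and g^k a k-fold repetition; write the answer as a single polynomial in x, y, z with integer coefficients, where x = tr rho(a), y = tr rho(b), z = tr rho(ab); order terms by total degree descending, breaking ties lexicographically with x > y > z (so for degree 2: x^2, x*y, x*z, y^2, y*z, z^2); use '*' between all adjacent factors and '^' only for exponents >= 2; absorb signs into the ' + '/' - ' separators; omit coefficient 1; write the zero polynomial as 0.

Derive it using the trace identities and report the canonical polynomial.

x^2*y^3*z - x^3*y^2 - x*y^4 - 2*x*y^2*z^2 + x^2*y*z + y^3*z + y*z^3 + 4*x*y^2 - 3*y*z - x

apply: tr(b^-1 a) = tr(a) * tr(b) - tr(a b) = x*y - z
tr(b^-1 a b^-1) = tr(b^-1 a) * tr(b) - tr(b^-1 a b) = x*y^2 - y*z - x
tr(a^2) = tr(a) * tr(a) - tr(1) = x^2 - 2
tr(a^2 b) = tr(a) * tr(b a) - tr(b) = x*z - y
tr(a b^-1 a) = tr(a^2) * tr(b) - tr(a^2 b) = x^2*y - x*z - y
tr(a b a b) = tr(a b) * tr(a b) - tr(1) = z^2 - 2
tr(a b^-1 a b) = tr(a b a) * tr(b) - tr(a b a b) = x*y*z - y^2 - z^2 + 2
tr(b^-1 a b^-1 a) = tr(a b^-1 a) * tr(b) - tr(a b^-1 a b) = x^2*y^2 - 2*x*y*z + z^2 - 2
use: tr(b^-1 a b^-1 a^-1) = tr(b^-1 a b^-1) * tr(a) - tr(b^-1 a b^-1 a) = x*y*z - x^2 - z^2 + 2
tr(b a^2 b) = tr(b) * tr(a^2 b) - tr(a^2) = x*y*z - x^2 - y^2 + 2
tr(b a b) = tr(b) * tr(a b) - tr(a) = y*z - x
use: tr(b a^2 b a) = tr(a) * tr(b a b a) - tr(b a b) = x*z^2 - y*z - x
tr(a b a^-1 b a) = tr(b a^2 b) * tr(a) - tr(b a^2 b a) = x^2*y*z - x^3 - x*y^2 - x*z^2 + y*z + 3*x
tr(b a b a b) = tr(b) * tr(a b a b) - tr(a b a) = y*z^2 - x*z - y
apply: tr(b a b a b a) = tr(b a b a) * tr(b a) - tr(a b) = z^3 - 3*z
tr(a b a^-1 b a b) = tr(b a b a b) * tr(a) - tr(b a b a b a) = x*y*z^2 - x^2*z - z^3 - x*y + 3*z
apply: tr(b^-1 a b a^-1 b a) = tr(a b a^-1 b a) * tr(b) - tr(a b a^-1 b a b) = x^2*y^2*z - x^3*y - x*y^3 - 2*x*y*z^2 + x^2*z + y^2*z + z^3 + 4*x*y - 3*z
tr(a^-1 b a b^-2 a b) = tr(b^-1 a b a^-1 b a) * tr(b) - tr(b^-1 a b a^-1 b a b) = x^2*y^3*z - x^3*y^2 - x*y^4 - 2*x*y^2*z^2 + y^3*z + y*z^3 + x^3 + 5*x*y^2 + x*z^2 - 4*y*z - 3*x
tr(b^-2 a b^-1 a^-1 b a) = tr(a^-1 b a b^-2 a) * tr(b) - tr(a^-1 b a b^-2 a b) = -x^2*y^3*z + x^3*y^2 + x*y^4 + 2*x*y^2*z^2 - y^3*z - y*z^3 - x^3 - 4*x*y^2 - x*z^2 + 3*y*z + 3*x
tr(a^-1 b^-2 a b^-1 a^-1 b) = tr(b^-2 a b^-1 a^-1 b) * tr(a) - tr(b^-2 a b^-1 a^-1 b a) = x^2*y^3*z - x^3*y^2 - x*y^4 - 2*x*y^2*z^2 + x^2*y*z + y^3*z + y*z^3 + 4*x*y^2 - 3*y*z - x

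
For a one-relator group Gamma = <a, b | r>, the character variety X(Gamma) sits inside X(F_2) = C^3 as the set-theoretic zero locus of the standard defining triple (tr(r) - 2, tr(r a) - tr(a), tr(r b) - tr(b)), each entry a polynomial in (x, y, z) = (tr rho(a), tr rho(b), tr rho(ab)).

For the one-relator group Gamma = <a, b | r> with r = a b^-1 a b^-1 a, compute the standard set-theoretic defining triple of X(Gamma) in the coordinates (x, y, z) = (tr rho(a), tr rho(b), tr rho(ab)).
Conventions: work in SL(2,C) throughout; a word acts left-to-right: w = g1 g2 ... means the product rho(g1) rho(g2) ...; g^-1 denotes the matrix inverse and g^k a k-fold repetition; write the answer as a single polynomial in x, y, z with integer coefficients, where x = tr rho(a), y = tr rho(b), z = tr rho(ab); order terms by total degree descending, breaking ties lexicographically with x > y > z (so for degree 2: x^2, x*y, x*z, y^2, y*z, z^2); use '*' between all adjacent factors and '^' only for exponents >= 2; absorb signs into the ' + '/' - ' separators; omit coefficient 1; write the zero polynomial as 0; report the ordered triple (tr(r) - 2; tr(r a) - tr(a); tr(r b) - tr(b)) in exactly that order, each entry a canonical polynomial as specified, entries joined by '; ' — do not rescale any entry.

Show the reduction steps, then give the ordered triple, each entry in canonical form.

tr(a^2) = tr(a) tr(a) - tr(1)  (reduce the a square) = x^2 - 2
tr(a^3) = tr(a) tr(a^2) - tr(a)  (reduce the a square) = x^3 - 3*x
tr(a b a) = tr(a) tr(b a) - tr(b)  (reduce the a square) = x*z - y
tr(a^3 b) = tr(a) tr(a b a) - tr(a b)  (reduce the a square) = x^2*z - x*y - z
tr(a b^-1 a^2) = tr(a^3) tr(b) - tr(a^3 b)  (eliminate b^-1) = x^3*y - x^2*z - 2*x*y + z
tr(b a b a) = tr(a b) tr(a b) - tr(1)  (split on a) = z^2 - 2
tr(b a b) = tr(b) tr(a b) - tr(a)  (reduce the b square) = y*z - x
tr(a^2 b a b) = tr(a) tr(b a b a) - tr(b a b)  (reduce the a square) = x*z^2 - y*z - x
next, tr(a b^-1 a^2 b) = tr(a^2 b a) tr(b) - tr(a^2 b a b)  (eliminate b^-1) = x^2*y*z - x*y^2 - x*z^2 + x
tr(a b^-1 a b^-1 a) = tr(a b^-1 a^2) tr(b) - tr(a b^-1 a^2 b)  (eliminate b^-1) = x^3*y^2 - 2*x^2*y*z - x*y^2 + x*z^2 + y*z - x
and tr(a^4) = tr(a) tr(a^3) - tr(a^2) = x^4 - 4*x^2 + 2
tr(a^4 b) = tr(a) tr(b a^3) - tr(b a^2) = x^3*z - x^2*y - 2*x*z + y
tr(a b^-1 a^3) = tr(a^4) tr(b) - tr(a^4 b) = x^4*y - x^3*z - 3*x^2*y + 2*x*z + y
and tr(a^3 b a b) = tr(a) tr(b a b a^2) - tr(b a b a) = x^2*z^2 - x*y*z - x^2 - z^2 + 2
next, tr(a b^-1 a^3 b) = tr(a^3 b a) tr(b) - tr(a^3 b a b) = x^3*y*z - x^2*y^2 - x^2*z^2 - x*y*z + x^2 + y^2 + z^2 - 2
next, tr(a b^-1 a b^-1 a^2) = tr(a b^-1 a^3) tr(b) - tr(a b^-1 a^3 b) = x^4*y^2 - 2*x^3*y*z - 2*x^2*y^2 + x^2*z^2 + 3*x*y*z - x^2 - z^2 + 2
tr(a b^-1 a b a) = tr(a b a^2) tr(b) - tr(a b a^2 b) = x^2*y*z - x*y^2 - x*z^2 + x
tr(a b a b a b) = tr(b a) tr(b a b a) - tr(b^-1 a^-1)   [split at repeated b] = z^3 - 3*z
tr(a b^-1 a b a b) = tr(a b a b a) tr(b) - tr(a b a b a b) = x*y*z^2 - y^2*z - z^3 - x*y + 3*z
tr(a b^-1 a b^-1 a b) = tr(a b^-1 a b a) tr(b) - tr(a b^-1 a b a b) = x^2*y^2*z - x*y^3 - 2*x*y*z^2 + y^2*z + z^3 + 2*x*y - 3*z
assemble the triple (tr(r) - 2; tr(r a) - x; tr(r b) - y)

x^3*y^2 - 2*x^2*y*z - x*y^2 + x*z^2 + y*z - x - 2; x^4*y^2 - 2*x^3*y*z - 2*x^2*y^2 + x^2*z^2 + 3*x*y*z - x^2 - z^2 - x + 2; x^2*y^2*z - x*y^3 - 2*x*y*z^2 + y^2*z + z^3 + 2*x*y - y - 3*z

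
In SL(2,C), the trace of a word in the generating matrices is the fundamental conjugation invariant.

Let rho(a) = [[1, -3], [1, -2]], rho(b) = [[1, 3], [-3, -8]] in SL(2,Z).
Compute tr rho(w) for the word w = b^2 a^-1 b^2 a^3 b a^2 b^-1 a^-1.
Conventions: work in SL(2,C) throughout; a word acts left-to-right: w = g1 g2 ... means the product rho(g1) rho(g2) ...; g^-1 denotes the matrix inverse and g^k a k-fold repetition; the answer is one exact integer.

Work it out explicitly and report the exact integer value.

rho(b) = [[1, 3], [-3, -8]]
... * rho(b) = [[1, 3], [-3, -8]]  ->  [[-8, -21], [21, 55]]
... * rho(a^-1) = [[-2, 3], [-1, 1]]  ->  [[37, -45], [-97, 118]]
... * rho(b) = [[1, 3], [-3, -8]]  ->  [[172, 471], [-451, -1235]]
... * rho(b) = [[1, 3], [-3, -8]]  ->  [[-1241, -3252], [3254, 8527]]
... * rho(a) = [[1, -3], [1, -2]]  ->  [[-4493, 10227], [11781, -26816]]
... * rho(a) = [[1, -3], [1, -2]]  ->  [[5734, -6975], [-15035, 18289]]
... * rho(a) = [[1, -3], [1, -2]]  ->  [[-1241, -3252], [3254, 8527]]
... * rho(b) = [[1, 3], [-3, -8]]  ->  [[8515, 22293], [-22327, -58454]]
... * rho(a) = [[1, -3], [1, -2]]  ->  [[30808, -70131], [-80781, 183889]]
... * rho(a) = [[1, -3], [1, -2]]  ->  [[-39323, 47838], [103108, -125435]]
... * rho(b^-1) = [[-8, -3], [3, 1]]  ->  [[458098, 165807], [-1201169, -434759]]
... * rho(a^-1) = [[-2, 3], [-1, 1]]  ->  [[-1082003, 1540101], [2837097, -4038266]]
tr = -1082003 + -4038266 = -5120269

-5120269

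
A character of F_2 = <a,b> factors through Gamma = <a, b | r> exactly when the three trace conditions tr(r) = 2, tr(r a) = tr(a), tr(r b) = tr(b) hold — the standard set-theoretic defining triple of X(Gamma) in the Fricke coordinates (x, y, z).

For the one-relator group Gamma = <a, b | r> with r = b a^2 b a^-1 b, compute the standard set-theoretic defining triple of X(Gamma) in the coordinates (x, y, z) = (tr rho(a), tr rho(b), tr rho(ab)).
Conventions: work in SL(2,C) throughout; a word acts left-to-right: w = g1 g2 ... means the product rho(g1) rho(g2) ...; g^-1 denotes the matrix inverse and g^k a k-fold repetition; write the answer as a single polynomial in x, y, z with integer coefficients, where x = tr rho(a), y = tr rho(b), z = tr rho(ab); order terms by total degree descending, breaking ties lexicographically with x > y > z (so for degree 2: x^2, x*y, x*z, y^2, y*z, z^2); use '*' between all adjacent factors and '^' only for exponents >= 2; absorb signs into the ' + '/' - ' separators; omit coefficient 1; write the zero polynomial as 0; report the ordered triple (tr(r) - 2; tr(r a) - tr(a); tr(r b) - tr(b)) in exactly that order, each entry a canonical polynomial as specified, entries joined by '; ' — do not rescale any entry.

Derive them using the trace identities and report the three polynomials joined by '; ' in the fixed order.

x^2*y^2*z - x^3*y - x*y^3 - x*y*z^2 + y^2*z + 3*x*y - z - 2; x^2*y*z^2 - x^3*z - x*y^2*z - x*z^3 + y*z^2 + 3*x*z - x - y; x^2*y^3*z - x^3*y^2 - x*y^4 - x*y^2*z^2 - x^2*y*z + y^3*z + x^3 + 4*x*y^2 + x*z^2 - 2*y*z - 3*x - y

so tr(a^2 b) = tr(a)*tr(b a) - tr(b)   [square of a] = x*z - y
tr(a^2) = tr(a)*tr(a) - tr(1)   [square of a] = x^2 - 2
so tr(a^2 b^2) = tr(b)*tr(a^2 b) - tr(a^2)   [square of b] = x*y*z - x^2 - y^2 + 2
tr(b^2 a^2 b) = tr(b)*tr(a^2 b^2) - tr(a^2 b)   [square of b] = x*y^2*z - x^2*y - y^3 - x*z + 3*y
tr(a b a b) = tr(b a)*tr(b a) - tr(1)   [split at a repeated b] = z^2 - 2
so tr(b a b^2 a) = tr(b)*tr(a b a b) - tr(a b a)   [square of b] = y*z^2 - x*z - y
so tr(b a b) = tr(b)*tr(a b) - tr(a)   [square of b] = y*z - x
so tr(b a b^2) = tr(b)*tr(b a b) - tr(b a)   [square of b] = y^2*z - x*y - z
tr(b^2 a^2 b a) = tr(a)*tr(b a b^2 a) - tr(b a b^2)   [square of a] = x*y*z^2 - x^2*z - y^2*z + z
tr(b a^2 b a^-1 b) = tr(b^2 a^2 b)*tr(a) - tr(b^2 a^2 b a)   [inverse elimination on a] = x^2*y^2*z - x^3*y - x*y^3 - x*y*z^2 + y^2*z + 3*x*y - z
so tr(a b a^2 b) = tr(a)*tr(b a b a) - tr(b a b)   [square of a] = x*z^2 - y*z - x
reduce: tr(a b a^2) = tr(a)*tr(a b a) - tr(a b)   [square of a] = x^2*z - x*y - z
tr(b a b a^2 b) = tr(b)*tr(a b a^2 b) - tr(a b a^2)   [square of b] = x*y*z^2 - x^2*z - y^2*z + z
tr(b a b a b a) = tr(a b)*tr(a b a b) - tr(a^-1 b^-1)   [split at a repeated a] = z^3 - 3*z
tr(b a b a^2 b a) = tr(a)*tr(b a b a b a) - tr(b a b a b)   [square of a] = x*z^3 - y*z^2 - 2*x*z + y
tr(b a^2 b a^-1 b a) = tr(b a b a^2 b)*tr(a) - tr(b a b a^2 b a)   [inverse elimination on a] = x^2*y*z^2 - x^3*z - x*y^2*z - x*z^3 + y*z^2 + 3*x*z - y
tr(b^3 a^2 b) = tr(b)*tr(b a^2 b^2) - tr(b a^2 b)   [square of b] = x*y^3*z - x^2*y^2 - y^4 - 2*x*y*z + x^2 + 4*y^2 - 2
reduce: tr(b^3 a^2 b a) = tr(b)*tr(a^2 b a b^2) - tr(a^2 b a b)   [square of b] = x*y^2*z^2 - x^2*y*z - y^3*z - x*z^2 + 2*y*z + x
reduce: tr(b a^2 b a^-1 b^2) = tr(b^3 a^2 b)*tr(a) - tr(b^3 a^2 b a)   [inverse elimination on a] = x^2*y^3*z - x^3*y^2 - x*y^4 - x*y^2*z^2 - x^2*y*z + y^3*z + x^3 + 4*x*y^2 + x*z^2 - 2*y*z - 3*x
assemble the triple (tr(r) - 2; tr(r a) - x; tr(r b) - y)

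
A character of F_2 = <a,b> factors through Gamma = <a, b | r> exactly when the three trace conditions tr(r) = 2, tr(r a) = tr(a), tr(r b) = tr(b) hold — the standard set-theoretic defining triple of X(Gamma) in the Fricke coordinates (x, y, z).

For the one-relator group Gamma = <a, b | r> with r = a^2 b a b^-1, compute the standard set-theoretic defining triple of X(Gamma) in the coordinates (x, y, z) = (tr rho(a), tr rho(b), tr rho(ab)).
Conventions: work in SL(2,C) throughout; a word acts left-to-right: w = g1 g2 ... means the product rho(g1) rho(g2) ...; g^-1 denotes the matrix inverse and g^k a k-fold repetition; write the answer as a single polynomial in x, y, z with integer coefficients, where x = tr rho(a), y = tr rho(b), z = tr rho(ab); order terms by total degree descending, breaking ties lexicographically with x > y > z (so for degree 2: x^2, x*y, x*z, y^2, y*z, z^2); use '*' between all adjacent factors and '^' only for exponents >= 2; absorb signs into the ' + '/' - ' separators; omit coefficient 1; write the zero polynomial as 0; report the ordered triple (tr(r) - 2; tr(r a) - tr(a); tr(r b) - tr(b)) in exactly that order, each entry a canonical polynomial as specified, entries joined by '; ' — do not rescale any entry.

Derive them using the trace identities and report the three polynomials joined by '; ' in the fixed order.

x^2*y*z - x*y^2 - x*z^2 + x - 2; x^3*y*z - x^2*y^2 - x^2*z^2 - x*y*z + x^2 + y^2 + z^2 - x - 2; x^2*z - x*y - y - z

trace(b a^2) = trace(a) * trace(b a) - trace(b) = x*z - y
trace(a^2 b a) = trace(a) * trace(b a^2) - trace(b a) = x^2*z - x*y - z
trace(b a b a) = trace(b a) * trace(b a) - trace(1) = z^2 - 2
apply: trace(b a b) = trace(b) * trace(a b) - trace(a) = y*z - x
trace(a^2 b a b) = trace(a) * trace(b a b a) - trace(b a b) = x*z^2 - y*z - x
apply: trace(a^2 b a b^-1) = trace(a^2 b a) * trace(b) - trace(a^2 b a b) = x^2*y*z - x*y^2 - x*z^2 + x
apply: trace(a^3 b a) = trace(a) * trace(a^2 b a) - trace(a^2 b) = x^3*z - x^2*y - 2*x*z + y
trace(a^3 b a b) = trace(a) * trace(a b a b a) - trace(a b a b) = x^2*z^2 - x*y*z - x^2 - z^2 + 2
trace(a^2 b a b^-1 a) = trace(a^3 b a) * trace(b) - trace(a^3 b a b) = x^3*y*z - x^2*y^2 - x^2*z^2 - x*y*z + x^2 + y^2 + z^2 - 2
assemble the triple (trace(r) - 2; trace(r a) - x; trace(r b) - y)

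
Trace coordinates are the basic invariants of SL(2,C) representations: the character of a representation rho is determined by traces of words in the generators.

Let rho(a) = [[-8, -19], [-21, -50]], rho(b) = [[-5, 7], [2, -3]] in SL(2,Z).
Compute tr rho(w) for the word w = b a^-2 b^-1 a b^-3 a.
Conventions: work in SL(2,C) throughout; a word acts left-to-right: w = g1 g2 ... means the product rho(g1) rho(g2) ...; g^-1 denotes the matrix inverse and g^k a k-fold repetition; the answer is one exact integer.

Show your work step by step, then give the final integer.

-1863159834

rho(b) = [[-5, 7], [2, -3]]
... * rho(a^-1) = [[-50, 19], [21, -8]]  ->  [[397, -151], [-163, 62]]
... * rho(a^-1) = [[-50, 19], [21, -8]]  ->  [[-23021, 8751], [9452, -3593]]
... * rho(b^-1) = [[-3, -7], [-2, -5]]  ->  [[51561, 117392], [-21170, -48199]]
... * rho(a) = [[-8, -19], [-21, -50]]  ->  [[-2877720, -6849259], [1181539, 2812180]]
... * rho(b^-1) = [[-3, -7], [-2, -5]]  ->  [[22331678, 54390335], [-9168977, -22331673]]
... * rho(b^-1) = [[-3, -7], [-2, -5]]  ->  [[-175775704, -428273421], [72170277, 175841204]]
... * rho(b^-1) = [[-3, -7], [-2, -5]]  ->  [[1383873954, 3371797033], [-568193239, -1384397959]]
... * rho(a) = [[-8, -19], [-21, -50]]  ->  [[-81878729325, -194883456776], [33617903051, 80015569491]]
tr = -81878729325 + 80015569491 = -1863159834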